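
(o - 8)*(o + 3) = o^2 - 5*o - 24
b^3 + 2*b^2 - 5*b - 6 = (b - 2)*(b + 1)*(b + 3)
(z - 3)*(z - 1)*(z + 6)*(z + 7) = z^4 + 9*z^3 - 7*z^2 - 129*z + 126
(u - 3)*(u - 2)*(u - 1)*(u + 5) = u^4 - u^3 - 19*u^2 + 49*u - 30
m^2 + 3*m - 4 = (m - 1)*(m + 4)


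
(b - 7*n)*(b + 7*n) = b^2 - 49*n^2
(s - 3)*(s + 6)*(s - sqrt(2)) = s^3 - sqrt(2)*s^2 + 3*s^2 - 18*s - 3*sqrt(2)*s + 18*sqrt(2)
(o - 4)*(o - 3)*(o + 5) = o^3 - 2*o^2 - 23*o + 60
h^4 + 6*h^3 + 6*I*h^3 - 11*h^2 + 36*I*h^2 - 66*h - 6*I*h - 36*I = (h + 6)*(h + I)*(h + 2*I)*(h + 3*I)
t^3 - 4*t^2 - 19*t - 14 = (t - 7)*(t + 1)*(t + 2)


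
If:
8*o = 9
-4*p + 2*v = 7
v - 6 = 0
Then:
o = 9/8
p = 5/4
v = 6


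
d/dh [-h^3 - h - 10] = -3*h^2 - 1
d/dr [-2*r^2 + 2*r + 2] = 2 - 4*r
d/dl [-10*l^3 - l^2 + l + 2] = -30*l^2 - 2*l + 1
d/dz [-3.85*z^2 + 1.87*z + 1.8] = 1.87 - 7.7*z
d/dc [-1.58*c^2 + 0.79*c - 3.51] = 0.79 - 3.16*c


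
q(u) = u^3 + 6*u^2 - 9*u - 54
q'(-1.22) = -19.17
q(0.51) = -56.90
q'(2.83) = 48.99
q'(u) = 3*u^2 + 12*u - 9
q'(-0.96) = -17.76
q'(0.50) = -2.25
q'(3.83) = 80.97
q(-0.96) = -40.72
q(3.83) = 55.73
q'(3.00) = 54.00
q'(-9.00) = 126.00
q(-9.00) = -216.00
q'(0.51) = -2.10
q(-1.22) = -35.91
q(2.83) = -8.75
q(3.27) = 15.69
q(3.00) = 0.00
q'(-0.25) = -11.81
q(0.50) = -56.88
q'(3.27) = 62.32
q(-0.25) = -51.39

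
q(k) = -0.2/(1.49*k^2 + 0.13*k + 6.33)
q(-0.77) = -0.03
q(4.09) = -0.01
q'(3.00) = 0.00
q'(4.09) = 0.00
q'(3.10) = 0.00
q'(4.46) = 0.00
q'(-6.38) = -0.00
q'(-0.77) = -0.01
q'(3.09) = 0.00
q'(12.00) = 0.00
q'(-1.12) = -0.01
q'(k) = -0.2*(-2.98*k - 0.13)/(1.49*k^2 + 0.13*k + 6.33)^2 = (0.596*k + 0.026)/(1.49*k^2 + 0.13*k + 6.33)^2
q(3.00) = -0.01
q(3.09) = -0.01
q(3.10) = -0.01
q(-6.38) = -0.00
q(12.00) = -0.00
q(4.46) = -0.01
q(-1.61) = -0.02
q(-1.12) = -0.02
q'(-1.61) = -0.01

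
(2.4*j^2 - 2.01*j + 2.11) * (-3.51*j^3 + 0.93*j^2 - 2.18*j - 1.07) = -8.424*j^5 + 9.2871*j^4 - 14.5074*j^3 + 3.7761*j^2 - 2.4491*j - 2.2577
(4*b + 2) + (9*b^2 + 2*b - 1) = 9*b^2 + 6*b + 1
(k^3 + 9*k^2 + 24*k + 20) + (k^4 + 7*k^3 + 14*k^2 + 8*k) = k^4 + 8*k^3 + 23*k^2 + 32*k + 20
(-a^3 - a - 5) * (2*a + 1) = -2*a^4 - a^3 - 2*a^2 - 11*a - 5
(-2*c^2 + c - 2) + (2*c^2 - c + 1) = -1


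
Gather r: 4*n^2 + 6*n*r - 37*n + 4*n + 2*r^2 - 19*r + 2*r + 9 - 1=4*n^2 - 33*n + 2*r^2 + r*(6*n - 17) + 8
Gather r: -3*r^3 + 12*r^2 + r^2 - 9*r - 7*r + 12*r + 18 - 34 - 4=-3*r^3 + 13*r^2 - 4*r - 20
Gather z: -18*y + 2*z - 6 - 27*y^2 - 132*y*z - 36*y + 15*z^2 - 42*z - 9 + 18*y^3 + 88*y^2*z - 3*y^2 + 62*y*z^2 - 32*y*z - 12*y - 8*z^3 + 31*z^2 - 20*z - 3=18*y^3 - 30*y^2 - 66*y - 8*z^3 + z^2*(62*y + 46) + z*(88*y^2 - 164*y - 60) - 18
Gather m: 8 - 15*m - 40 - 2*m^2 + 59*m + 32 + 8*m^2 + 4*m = 6*m^2 + 48*m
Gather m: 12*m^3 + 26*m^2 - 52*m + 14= 12*m^3 + 26*m^2 - 52*m + 14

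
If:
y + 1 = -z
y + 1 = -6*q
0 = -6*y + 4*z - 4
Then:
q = -1/30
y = -4/5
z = -1/5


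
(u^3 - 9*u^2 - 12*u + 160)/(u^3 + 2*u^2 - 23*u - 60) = (u - 8)/(u + 3)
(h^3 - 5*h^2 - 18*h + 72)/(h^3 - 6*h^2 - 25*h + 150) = (h^2 + h - 12)/(h^2 - 25)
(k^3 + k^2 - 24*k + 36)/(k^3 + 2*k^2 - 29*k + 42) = (k + 6)/(k + 7)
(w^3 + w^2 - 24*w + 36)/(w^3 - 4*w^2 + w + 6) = (w + 6)/(w + 1)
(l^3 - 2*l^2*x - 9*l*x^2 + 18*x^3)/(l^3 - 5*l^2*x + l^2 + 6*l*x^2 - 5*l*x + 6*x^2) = (l + 3*x)/(l + 1)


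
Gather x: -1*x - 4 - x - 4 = -2*x - 8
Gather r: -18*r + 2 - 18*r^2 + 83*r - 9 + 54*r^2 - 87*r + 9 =36*r^2 - 22*r + 2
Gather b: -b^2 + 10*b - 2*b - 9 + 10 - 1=-b^2 + 8*b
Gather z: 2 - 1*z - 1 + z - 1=0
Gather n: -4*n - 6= -4*n - 6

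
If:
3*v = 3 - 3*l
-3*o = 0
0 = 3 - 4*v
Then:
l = 1/4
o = 0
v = 3/4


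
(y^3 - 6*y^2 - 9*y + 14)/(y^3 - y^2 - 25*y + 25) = (y^2 - 5*y - 14)/(y^2 - 25)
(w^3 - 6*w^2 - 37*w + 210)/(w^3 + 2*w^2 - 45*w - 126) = (w - 5)/(w + 3)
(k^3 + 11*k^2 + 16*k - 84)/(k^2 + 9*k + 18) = (k^2 + 5*k - 14)/(k + 3)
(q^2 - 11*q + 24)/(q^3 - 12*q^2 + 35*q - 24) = 1/(q - 1)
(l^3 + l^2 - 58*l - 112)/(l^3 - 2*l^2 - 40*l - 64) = (l + 7)/(l + 4)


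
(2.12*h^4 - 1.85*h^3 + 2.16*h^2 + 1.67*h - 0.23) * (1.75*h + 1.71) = 3.71*h^5 + 0.3877*h^4 + 0.6165*h^3 + 6.6161*h^2 + 2.4532*h - 0.3933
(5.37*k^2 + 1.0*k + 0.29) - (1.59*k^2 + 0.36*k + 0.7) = 3.78*k^2 + 0.64*k - 0.41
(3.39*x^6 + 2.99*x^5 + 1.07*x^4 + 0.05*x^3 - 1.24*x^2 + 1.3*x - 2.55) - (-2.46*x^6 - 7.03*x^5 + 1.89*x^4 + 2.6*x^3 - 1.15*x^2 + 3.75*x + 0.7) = 5.85*x^6 + 10.02*x^5 - 0.82*x^4 - 2.55*x^3 - 0.0900000000000001*x^2 - 2.45*x - 3.25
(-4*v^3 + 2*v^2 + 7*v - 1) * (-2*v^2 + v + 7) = 8*v^5 - 8*v^4 - 40*v^3 + 23*v^2 + 48*v - 7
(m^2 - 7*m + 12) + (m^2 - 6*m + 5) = 2*m^2 - 13*m + 17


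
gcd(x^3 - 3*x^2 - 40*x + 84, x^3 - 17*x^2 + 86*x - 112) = x^2 - 9*x + 14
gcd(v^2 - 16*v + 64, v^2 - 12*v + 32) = v - 8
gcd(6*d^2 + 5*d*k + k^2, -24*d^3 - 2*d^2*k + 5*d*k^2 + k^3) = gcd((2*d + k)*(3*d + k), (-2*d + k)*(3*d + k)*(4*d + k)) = 3*d + k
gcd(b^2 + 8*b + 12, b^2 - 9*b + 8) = 1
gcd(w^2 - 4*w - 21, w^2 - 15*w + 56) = w - 7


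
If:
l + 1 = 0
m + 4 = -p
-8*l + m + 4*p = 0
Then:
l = -1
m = -8/3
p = -4/3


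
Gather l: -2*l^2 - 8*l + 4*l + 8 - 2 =-2*l^2 - 4*l + 6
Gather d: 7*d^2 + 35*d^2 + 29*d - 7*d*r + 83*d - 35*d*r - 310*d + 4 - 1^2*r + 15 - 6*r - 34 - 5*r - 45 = 42*d^2 + d*(-42*r - 198) - 12*r - 60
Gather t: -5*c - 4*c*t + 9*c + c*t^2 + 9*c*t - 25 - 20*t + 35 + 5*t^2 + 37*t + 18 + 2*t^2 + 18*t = 4*c + t^2*(c + 7) + t*(5*c + 35) + 28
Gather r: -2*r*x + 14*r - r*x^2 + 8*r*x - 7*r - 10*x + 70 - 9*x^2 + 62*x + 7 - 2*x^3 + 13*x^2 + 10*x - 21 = r*(-x^2 + 6*x + 7) - 2*x^3 + 4*x^2 + 62*x + 56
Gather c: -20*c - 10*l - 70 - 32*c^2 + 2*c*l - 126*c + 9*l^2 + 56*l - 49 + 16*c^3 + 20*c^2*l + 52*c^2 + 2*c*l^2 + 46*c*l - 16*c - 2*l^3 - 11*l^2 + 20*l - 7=16*c^3 + c^2*(20*l + 20) + c*(2*l^2 + 48*l - 162) - 2*l^3 - 2*l^2 + 66*l - 126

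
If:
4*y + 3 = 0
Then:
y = -3/4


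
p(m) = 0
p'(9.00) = 0.00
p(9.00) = 0.00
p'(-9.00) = 0.00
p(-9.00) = 0.00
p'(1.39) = 0.00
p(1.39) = 0.00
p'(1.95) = 0.00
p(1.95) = 0.00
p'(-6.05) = 0.00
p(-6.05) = 0.00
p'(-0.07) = 0.00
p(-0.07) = 0.00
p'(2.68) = 0.00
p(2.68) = 0.00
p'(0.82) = 0.00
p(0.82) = 0.00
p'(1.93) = 0.00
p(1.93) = 0.00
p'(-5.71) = 0.00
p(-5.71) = 0.00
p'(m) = 0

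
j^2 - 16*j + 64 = (j - 8)^2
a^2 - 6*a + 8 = (a - 4)*(a - 2)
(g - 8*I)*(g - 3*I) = g^2 - 11*I*g - 24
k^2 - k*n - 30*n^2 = (k - 6*n)*(k + 5*n)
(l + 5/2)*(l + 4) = l^2 + 13*l/2 + 10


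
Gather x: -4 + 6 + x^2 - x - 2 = x^2 - x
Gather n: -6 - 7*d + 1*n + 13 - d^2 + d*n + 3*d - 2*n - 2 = -d^2 - 4*d + n*(d - 1) + 5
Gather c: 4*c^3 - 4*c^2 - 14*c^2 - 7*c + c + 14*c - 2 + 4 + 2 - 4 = 4*c^3 - 18*c^2 + 8*c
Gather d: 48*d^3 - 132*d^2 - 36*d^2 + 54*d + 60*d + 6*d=48*d^3 - 168*d^2 + 120*d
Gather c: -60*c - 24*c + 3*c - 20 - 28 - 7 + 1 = -81*c - 54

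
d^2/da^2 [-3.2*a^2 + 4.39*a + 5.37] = -6.40000000000000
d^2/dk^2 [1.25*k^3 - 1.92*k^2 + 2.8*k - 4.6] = 7.5*k - 3.84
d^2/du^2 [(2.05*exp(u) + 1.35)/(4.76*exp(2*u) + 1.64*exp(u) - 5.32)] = (46.44808*exp(4*u) + 106.34792*exp(3*u) + 343.09128*exp(2*u) + 158.26208*exp(u) + 69.7984)*exp(u)/(107.850176*exp(6*u) + 111.475392*exp(5*u) - 323.207808*exp(4*u) - 244.769344*exp(3*u) + 361.232256*exp(2*u) + 139.247808*exp(u) - 150.568768)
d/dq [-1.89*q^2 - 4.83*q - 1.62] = -3.78*q - 4.83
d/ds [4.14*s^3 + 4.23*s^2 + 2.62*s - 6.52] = 12.42*s^2 + 8.46*s + 2.62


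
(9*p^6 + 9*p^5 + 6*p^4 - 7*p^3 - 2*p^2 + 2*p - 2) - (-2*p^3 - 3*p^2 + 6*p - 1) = 9*p^6 + 9*p^5 + 6*p^4 - 5*p^3 + p^2 - 4*p - 1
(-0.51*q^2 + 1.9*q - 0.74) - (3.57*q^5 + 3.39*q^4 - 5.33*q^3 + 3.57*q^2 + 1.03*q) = -3.57*q^5 - 3.39*q^4 + 5.33*q^3 - 4.08*q^2 + 0.87*q - 0.74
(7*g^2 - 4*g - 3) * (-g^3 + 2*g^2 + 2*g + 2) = -7*g^5 + 18*g^4 + 9*g^3 - 14*g - 6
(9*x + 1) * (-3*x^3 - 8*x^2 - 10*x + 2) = -27*x^4 - 75*x^3 - 98*x^2 + 8*x + 2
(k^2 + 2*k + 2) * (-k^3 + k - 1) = -k^5 - 2*k^4 - k^3 + k^2 - 2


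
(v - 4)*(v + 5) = v^2 + v - 20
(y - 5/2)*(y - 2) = y^2 - 9*y/2 + 5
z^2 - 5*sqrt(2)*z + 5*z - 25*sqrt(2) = (z + 5)*(z - 5*sqrt(2))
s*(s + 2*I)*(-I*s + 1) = -I*s^3 + 3*s^2 + 2*I*s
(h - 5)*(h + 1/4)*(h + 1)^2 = h^4 - 11*h^3/4 - 39*h^2/4 - 29*h/4 - 5/4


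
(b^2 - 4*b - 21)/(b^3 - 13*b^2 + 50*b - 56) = (b + 3)/(b^2 - 6*b + 8)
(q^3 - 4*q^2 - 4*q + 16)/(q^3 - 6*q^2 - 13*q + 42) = (q^2 - 2*q - 8)/(q^2 - 4*q - 21)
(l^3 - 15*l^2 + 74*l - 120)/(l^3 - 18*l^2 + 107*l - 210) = (l - 4)/(l - 7)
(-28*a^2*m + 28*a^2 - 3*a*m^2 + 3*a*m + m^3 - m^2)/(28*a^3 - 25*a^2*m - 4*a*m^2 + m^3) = (1 - m)/(a - m)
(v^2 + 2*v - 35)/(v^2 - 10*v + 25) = (v + 7)/(v - 5)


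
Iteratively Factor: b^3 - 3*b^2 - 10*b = (b - 5)*(b^2 + 2*b) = (b - 5)*(b + 2)*(b)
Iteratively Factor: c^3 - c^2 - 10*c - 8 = (c + 2)*(c^2 - 3*c - 4) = (c - 4)*(c + 2)*(c + 1)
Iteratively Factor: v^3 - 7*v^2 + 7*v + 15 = (v - 5)*(v^2 - 2*v - 3) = (v - 5)*(v + 1)*(v - 3)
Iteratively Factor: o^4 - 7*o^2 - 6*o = (o)*(o^3 - 7*o - 6) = o*(o + 2)*(o^2 - 2*o - 3) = o*(o - 3)*(o + 2)*(o + 1)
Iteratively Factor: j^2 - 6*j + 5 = (j - 5)*(j - 1)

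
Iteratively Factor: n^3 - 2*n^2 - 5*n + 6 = (n + 2)*(n^2 - 4*n + 3) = (n - 3)*(n + 2)*(n - 1)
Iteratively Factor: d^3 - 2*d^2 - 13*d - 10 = (d + 2)*(d^2 - 4*d - 5) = (d - 5)*(d + 2)*(d + 1)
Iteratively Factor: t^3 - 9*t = (t - 3)*(t^2 + 3*t) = t*(t - 3)*(t + 3)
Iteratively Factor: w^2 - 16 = (w - 4)*(w + 4)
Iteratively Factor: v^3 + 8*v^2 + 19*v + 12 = (v + 3)*(v^2 + 5*v + 4) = (v + 3)*(v + 4)*(v + 1)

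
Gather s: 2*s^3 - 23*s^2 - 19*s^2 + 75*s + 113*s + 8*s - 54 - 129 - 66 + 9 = 2*s^3 - 42*s^2 + 196*s - 240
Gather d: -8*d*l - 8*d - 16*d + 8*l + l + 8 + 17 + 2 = d*(-8*l - 24) + 9*l + 27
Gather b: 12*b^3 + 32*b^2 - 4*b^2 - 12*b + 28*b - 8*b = 12*b^3 + 28*b^2 + 8*b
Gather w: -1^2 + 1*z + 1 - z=0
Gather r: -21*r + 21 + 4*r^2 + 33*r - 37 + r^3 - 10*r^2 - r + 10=r^3 - 6*r^2 + 11*r - 6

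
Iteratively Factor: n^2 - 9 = (n - 3)*(n + 3)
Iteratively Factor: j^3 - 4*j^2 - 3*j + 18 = (j - 3)*(j^2 - j - 6) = (j - 3)^2*(j + 2)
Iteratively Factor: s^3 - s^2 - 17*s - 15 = (s - 5)*(s^2 + 4*s + 3) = (s - 5)*(s + 1)*(s + 3)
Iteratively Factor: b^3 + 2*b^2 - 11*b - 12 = (b + 1)*(b^2 + b - 12) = (b - 3)*(b + 1)*(b + 4)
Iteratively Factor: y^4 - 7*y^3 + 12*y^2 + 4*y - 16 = (y - 4)*(y^3 - 3*y^2 + 4) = (y - 4)*(y + 1)*(y^2 - 4*y + 4) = (y - 4)*(y - 2)*(y + 1)*(y - 2)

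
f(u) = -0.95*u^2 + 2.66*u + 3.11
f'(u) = 2.66 - 1.9*u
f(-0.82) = 0.29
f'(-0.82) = 4.22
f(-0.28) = 2.29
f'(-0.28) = 3.19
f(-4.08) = -23.56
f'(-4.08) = 10.41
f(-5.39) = -38.83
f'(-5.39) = 12.90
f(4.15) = -2.21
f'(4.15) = -5.22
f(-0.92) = -0.14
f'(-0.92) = 4.41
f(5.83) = -13.67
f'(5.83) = -8.42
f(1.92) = 4.72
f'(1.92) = -0.99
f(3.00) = 2.54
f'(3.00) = -3.04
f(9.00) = -49.90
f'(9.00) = -14.44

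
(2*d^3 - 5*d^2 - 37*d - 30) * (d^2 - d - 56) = 2*d^5 - 7*d^4 - 144*d^3 + 287*d^2 + 2102*d + 1680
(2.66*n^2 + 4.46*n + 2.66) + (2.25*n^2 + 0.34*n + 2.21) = 4.91*n^2 + 4.8*n + 4.87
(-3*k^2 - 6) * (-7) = 21*k^2 + 42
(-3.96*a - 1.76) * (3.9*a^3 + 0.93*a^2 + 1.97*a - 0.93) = -15.444*a^4 - 10.5468*a^3 - 9.438*a^2 + 0.2156*a + 1.6368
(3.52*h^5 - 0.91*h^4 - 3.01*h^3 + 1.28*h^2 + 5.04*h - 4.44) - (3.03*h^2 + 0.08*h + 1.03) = 3.52*h^5 - 0.91*h^4 - 3.01*h^3 - 1.75*h^2 + 4.96*h - 5.47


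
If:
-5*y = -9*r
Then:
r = 5*y/9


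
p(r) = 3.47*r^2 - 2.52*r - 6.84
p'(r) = 6.94*r - 2.52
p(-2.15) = 14.62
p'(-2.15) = -17.44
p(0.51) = -7.22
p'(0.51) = 1.02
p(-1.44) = 3.98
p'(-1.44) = -12.51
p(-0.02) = -6.79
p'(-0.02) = -2.66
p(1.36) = -3.85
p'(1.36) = 6.92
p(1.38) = -3.71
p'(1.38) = 7.06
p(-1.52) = 5.01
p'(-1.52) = -13.07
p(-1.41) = 3.61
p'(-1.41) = -12.31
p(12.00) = 462.60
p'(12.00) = 80.76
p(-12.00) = 523.08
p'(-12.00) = -85.80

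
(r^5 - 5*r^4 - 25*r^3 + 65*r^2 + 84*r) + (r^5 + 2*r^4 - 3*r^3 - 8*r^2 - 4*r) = 2*r^5 - 3*r^4 - 28*r^3 + 57*r^2 + 80*r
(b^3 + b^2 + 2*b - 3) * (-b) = -b^4 - b^3 - 2*b^2 + 3*b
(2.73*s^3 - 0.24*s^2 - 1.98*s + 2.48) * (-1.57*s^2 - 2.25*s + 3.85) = -4.2861*s^5 - 5.7657*s^4 + 14.1591*s^3 - 0.3626*s^2 - 13.203*s + 9.548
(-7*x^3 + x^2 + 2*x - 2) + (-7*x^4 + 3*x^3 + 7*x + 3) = -7*x^4 - 4*x^3 + x^2 + 9*x + 1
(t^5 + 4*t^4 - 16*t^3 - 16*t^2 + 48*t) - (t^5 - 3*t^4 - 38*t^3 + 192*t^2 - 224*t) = 7*t^4 + 22*t^3 - 208*t^2 + 272*t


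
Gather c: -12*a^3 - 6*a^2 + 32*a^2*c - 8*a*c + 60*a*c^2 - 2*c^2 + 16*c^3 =-12*a^3 - 6*a^2 + 16*c^3 + c^2*(60*a - 2) + c*(32*a^2 - 8*a)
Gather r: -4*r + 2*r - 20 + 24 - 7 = -2*r - 3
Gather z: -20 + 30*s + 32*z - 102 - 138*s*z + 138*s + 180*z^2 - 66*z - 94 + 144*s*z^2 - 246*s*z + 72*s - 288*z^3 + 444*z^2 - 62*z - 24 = 240*s - 288*z^3 + z^2*(144*s + 624) + z*(-384*s - 96) - 240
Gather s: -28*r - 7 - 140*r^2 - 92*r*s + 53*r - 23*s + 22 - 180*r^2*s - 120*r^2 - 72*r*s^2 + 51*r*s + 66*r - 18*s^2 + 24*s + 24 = -260*r^2 + 91*r + s^2*(-72*r - 18) + s*(-180*r^2 - 41*r + 1) + 39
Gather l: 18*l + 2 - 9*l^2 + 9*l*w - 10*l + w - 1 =-9*l^2 + l*(9*w + 8) + w + 1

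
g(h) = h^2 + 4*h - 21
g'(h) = 2*h + 4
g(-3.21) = -23.54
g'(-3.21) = -2.42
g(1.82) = -10.41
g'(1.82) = 7.64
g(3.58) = 6.14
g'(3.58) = 11.16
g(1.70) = -11.31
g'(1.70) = 7.40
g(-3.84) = -21.61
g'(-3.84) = -3.68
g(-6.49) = -4.84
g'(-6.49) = -8.98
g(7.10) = 57.81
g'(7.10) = 18.20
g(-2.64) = -24.59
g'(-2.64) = -1.28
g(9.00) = 96.00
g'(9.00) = 22.00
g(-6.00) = -9.00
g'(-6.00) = -8.00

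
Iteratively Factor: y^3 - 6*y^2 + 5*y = (y)*(y^2 - 6*y + 5) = y*(y - 5)*(y - 1)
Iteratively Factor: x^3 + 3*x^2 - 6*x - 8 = (x + 1)*(x^2 + 2*x - 8) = (x + 1)*(x + 4)*(x - 2)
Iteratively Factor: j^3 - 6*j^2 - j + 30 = (j - 3)*(j^2 - 3*j - 10) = (j - 3)*(j + 2)*(j - 5)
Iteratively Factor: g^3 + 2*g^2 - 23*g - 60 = (g + 3)*(g^2 - g - 20) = (g - 5)*(g + 3)*(g + 4)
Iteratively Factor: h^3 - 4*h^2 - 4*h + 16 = (h - 4)*(h^2 - 4) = (h - 4)*(h + 2)*(h - 2)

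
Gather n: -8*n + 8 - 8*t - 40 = -8*n - 8*t - 32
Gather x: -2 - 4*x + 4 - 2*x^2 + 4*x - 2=-2*x^2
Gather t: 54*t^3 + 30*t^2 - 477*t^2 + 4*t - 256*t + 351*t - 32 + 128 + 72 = 54*t^3 - 447*t^2 + 99*t + 168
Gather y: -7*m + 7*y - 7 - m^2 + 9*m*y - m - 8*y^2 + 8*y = -m^2 - 8*m - 8*y^2 + y*(9*m + 15) - 7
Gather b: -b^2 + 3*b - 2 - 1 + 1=-b^2 + 3*b - 2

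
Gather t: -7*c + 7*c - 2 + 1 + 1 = 0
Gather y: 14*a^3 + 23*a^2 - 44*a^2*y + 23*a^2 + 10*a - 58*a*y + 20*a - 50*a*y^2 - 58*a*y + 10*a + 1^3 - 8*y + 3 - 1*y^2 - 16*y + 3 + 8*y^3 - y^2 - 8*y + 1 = 14*a^3 + 46*a^2 + 40*a + 8*y^3 + y^2*(-50*a - 2) + y*(-44*a^2 - 116*a - 32) + 8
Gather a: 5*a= 5*a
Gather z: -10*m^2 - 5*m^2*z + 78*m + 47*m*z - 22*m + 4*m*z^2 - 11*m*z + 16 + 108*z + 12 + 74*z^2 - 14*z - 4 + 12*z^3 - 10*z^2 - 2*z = -10*m^2 + 56*m + 12*z^3 + z^2*(4*m + 64) + z*(-5*m^2 + 36*m + 92) + 24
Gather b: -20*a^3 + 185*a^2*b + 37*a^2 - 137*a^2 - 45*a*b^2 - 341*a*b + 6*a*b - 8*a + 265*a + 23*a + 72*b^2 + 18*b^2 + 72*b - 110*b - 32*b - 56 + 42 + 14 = -20*a^3 - 100*a^2 + 280*a + b^2*(90 - 45*a) + b*(185*a^2 - 335*a - 70)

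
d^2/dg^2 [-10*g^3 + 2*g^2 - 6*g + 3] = 4 - 60*g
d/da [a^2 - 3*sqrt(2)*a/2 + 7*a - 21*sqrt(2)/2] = 2*a - 3*sqrt(2)/2 + 7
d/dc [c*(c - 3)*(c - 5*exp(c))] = -5*c^2*exp(c) + 3*c^2 + 5*c*exp(c) - 6*c + 15*exp(c)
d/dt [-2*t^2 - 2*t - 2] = -4*t - 2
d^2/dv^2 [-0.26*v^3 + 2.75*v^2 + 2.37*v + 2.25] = 5.5 - 1.56*v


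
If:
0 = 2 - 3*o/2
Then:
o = 4/3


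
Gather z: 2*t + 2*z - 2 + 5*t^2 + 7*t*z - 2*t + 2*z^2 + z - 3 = 5*t^2 + 2*z^2 + z*(7*t + 3) - 5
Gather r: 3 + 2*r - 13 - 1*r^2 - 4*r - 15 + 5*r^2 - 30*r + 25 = 4*r^2 - 32*r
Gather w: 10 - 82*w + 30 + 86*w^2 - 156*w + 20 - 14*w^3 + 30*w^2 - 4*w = -14*w^3 + 116*w^2 - 242*w + 60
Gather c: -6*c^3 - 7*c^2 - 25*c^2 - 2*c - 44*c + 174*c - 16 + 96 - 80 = -6*c^3 - 32*c^2 + 128*c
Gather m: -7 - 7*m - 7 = -7*m - 14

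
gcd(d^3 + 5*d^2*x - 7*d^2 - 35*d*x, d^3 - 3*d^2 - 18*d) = d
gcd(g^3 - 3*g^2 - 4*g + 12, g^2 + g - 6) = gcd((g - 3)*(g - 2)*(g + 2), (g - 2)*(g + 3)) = g - 2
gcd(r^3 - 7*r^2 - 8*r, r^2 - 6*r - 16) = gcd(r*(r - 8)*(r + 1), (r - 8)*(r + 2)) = r - 8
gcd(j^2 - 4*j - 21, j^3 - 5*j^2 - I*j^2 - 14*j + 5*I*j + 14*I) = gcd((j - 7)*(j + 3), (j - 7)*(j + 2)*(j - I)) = j - 7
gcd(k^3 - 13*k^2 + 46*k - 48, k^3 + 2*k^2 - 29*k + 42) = k^2 - 5*k + 6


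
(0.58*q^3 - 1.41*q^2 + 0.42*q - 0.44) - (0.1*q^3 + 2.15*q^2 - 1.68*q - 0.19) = 0.48*q^3 - 3.56*q^2 + 2.1*q - 0.25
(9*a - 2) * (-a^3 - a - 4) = -9*a^4 + 2*a^3 - 9*a^2 - 34*a + 8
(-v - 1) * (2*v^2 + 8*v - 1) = -2*v^3 - 10*v^2 - 7*v + 1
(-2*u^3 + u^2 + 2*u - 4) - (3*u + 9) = -2*u^3 + u^2 - u - 13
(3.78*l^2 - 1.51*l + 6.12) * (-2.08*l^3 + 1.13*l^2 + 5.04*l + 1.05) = -7.8624*l^5 + 7.4122*l^4 + 4.6153*l^3 + 3.2742*l^2 + 29.2593*l + 6.426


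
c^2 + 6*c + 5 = (c + 1)*(c + 5)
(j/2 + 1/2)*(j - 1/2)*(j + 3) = j^3/2 + 7*j^2/4 + j/2 - 3/4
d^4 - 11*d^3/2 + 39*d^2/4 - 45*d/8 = d*(d - 5/2)*(d - 3/2)^2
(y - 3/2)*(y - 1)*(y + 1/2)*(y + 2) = y^4 - 15*y^2/4 + 5*y/4 + 3/2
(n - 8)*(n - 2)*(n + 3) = n^3 - 7*n^2 - 14*n + 48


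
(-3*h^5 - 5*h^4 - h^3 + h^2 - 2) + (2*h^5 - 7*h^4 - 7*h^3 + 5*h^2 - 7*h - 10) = -h^5 - 12*h^4 - 8*h^3 + 6*h^2 - 7*h - 12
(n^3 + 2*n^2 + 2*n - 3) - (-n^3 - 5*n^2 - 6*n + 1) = 2*n^3 + 7*n^2 + 8*n - 4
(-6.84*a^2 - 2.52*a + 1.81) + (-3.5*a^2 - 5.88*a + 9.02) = -10.34*a^2 - 8.4*a + 10.83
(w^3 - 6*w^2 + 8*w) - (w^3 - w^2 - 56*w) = -5*w^2 + 64*w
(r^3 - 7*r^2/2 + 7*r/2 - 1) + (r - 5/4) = r^3 - 7*r^2/2 + 9*r/2 - 9/4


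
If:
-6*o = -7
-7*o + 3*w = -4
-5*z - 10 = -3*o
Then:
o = 7/6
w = 25/18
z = -13/10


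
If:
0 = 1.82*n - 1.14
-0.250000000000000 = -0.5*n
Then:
No Solution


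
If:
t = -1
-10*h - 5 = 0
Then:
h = -1/2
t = -1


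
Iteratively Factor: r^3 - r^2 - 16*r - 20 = (r - 5)*(r^2 + 4*r + 4) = (r - 5)*(r + 2)*(r + 2)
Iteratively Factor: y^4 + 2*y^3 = (y)*(y^3 + 2*y^2) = y*(y + 2)*(y^2) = y^2*(y + 2)*(y)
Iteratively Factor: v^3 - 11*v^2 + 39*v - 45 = (v - 5)*(v^2 - 6*v + 9) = (v - 5)*(v - 3)*(v - 3)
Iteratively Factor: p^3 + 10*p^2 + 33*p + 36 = (p + 3)*(p^2 + 7*p + 12) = (p + 3)^2*(p + 4)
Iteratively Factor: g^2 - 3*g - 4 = (g - 4)*(g + 1)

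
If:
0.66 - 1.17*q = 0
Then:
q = 0.56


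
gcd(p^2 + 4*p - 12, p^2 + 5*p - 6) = p + 6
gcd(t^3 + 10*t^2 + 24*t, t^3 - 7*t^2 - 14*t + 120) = t + 4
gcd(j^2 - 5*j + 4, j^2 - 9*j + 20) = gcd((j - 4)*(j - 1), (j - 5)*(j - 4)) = j - 4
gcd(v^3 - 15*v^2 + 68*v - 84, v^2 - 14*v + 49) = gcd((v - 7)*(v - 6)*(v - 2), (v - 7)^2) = v - 7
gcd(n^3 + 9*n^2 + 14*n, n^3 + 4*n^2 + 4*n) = n^2 + 2*n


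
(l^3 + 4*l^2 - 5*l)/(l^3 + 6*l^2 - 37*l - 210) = l*(l - 1)/(l^2 + l - 42)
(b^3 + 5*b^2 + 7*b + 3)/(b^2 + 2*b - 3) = (b^2 + 2*b + 1)/(b - 1)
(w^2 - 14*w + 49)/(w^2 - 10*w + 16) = (w^2 - 14*w + 49)/(w^2 - 10*w + 16)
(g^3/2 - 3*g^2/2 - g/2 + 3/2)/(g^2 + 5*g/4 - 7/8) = 4*(g^3 - 3*g^2 - g + 3)/(8*g^2 + 10*g - 7)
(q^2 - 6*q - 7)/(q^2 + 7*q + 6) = (q - 7)/(q + 6)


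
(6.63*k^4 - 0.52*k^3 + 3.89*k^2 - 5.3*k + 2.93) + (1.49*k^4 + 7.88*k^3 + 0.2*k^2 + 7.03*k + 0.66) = 8.12*k^4 + 7.36*k^3 + 4.09*k^2 + 1.73*k + 3.59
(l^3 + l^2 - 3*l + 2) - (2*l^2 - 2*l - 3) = l^3 - l^2 - l + 5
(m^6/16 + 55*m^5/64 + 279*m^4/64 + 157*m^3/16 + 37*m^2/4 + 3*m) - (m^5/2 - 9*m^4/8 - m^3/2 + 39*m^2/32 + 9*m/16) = m^6/16 + 23*m^5/64 + 351*m^4/64 + 165*m^3/16 + 257*m^2/32 + 39*m/16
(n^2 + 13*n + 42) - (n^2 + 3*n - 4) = 10*n + 46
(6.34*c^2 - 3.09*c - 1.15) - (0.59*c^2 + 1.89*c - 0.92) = 5.75*c^2 - 4.98*c - 0.23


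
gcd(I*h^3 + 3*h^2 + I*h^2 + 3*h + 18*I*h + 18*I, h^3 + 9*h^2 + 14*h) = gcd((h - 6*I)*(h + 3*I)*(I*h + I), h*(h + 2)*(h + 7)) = 1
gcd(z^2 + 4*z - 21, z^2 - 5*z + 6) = z - 3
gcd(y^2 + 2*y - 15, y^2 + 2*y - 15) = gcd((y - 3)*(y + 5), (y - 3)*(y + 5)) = y^2 + 2*y - 15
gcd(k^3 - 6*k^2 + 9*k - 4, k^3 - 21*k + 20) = k^2 - 5*k + 4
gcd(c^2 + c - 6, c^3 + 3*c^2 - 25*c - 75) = c + 3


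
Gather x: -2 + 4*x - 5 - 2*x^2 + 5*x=-2*x^2 + 9*x - 7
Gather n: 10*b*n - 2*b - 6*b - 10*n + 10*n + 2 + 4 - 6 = 10*b*n - 8*b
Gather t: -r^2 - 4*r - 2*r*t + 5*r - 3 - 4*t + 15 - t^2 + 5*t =-r^2 + r - t^2 + t*(1 - 2*r) + 12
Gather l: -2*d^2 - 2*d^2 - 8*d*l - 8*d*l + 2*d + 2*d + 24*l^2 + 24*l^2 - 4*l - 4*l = -4*d^2 + 4*d + 48*l^2 + l*(-16*d - 8)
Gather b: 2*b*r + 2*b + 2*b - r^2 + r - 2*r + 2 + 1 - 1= b*(2*r + 4) - r^2 - r + 2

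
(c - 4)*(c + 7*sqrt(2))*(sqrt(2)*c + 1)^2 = 2*c^4 - 8*c^3 + 16*sqrt(2)*c^3 - 64*sqrt(2)*c^2 + 29*c^2 - 116*c + 7*sqrt(2)*c - 28*sqrt(2)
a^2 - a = a*(a - 1)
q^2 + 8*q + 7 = (q + 1)*(q + 7)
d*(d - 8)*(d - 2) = d^3 - 10*d^2 + 16*d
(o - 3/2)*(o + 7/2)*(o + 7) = o^3 + 9*o^2 + 35*o/4 - 147/4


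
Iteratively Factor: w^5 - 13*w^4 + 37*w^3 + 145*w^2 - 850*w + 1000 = (w - 5)*(w^4 - 8*w^3 - 3*w^2 + 130*w - 200) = (w - 5)*(w - 2)*(w^3 - 6*w^2 - 15*w + 100) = (w - 5)^2*(w - 2)*(w^2 - w - 20) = (w - 5)^2*(w - 2)*(w + 4)*(w - 5)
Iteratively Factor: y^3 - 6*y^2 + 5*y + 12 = (y - 3)*(y^2 - 3*y - 4) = (y - 4)*(y - 3)*(y + 1)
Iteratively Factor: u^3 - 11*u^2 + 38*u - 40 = (u - 2)*(u^2 - 9*u + 20) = (u - 5)*(u - 2)*(u - 4)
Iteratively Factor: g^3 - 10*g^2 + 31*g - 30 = (g - 2)*(g^2 - 8*g + 15) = (g - 3)*(g - 2)*(g - 5)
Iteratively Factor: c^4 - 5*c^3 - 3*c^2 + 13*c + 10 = (c - 2)*(c^3 - 3*c^2 - 9*c - 5) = (c - 2)*(c + 1)*(c^2 - 4*c - 5) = (c - 5)*(c - 2)*(c + 1)*(c + 1)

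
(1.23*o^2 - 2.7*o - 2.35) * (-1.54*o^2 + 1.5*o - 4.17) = -1.8942*o^4 + 6.003*o^3 - 5.5601*o^2 + 7.734*o + 9.7995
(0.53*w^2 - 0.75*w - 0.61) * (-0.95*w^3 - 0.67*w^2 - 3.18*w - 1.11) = -0.5035*w^5 + 0.3574*w^4 - 0.6034*w^3 + 2.2054*w^2 + 2.7723*w + 0.6771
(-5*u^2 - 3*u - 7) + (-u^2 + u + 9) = -6*u^2 - 2*u + 2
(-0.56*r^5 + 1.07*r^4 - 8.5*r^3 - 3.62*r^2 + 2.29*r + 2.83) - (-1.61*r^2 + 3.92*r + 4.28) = -0.56*r^5 + 1.07*r^4 - 8.5*r^3 - 2.01*r^2 - 1.63*r - 1.45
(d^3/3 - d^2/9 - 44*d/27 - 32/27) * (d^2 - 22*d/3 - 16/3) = d^5/3 - 23*d^4/9 - 70*d^3/27 + 920*d^2/81 + 1408*d/81 + 512/81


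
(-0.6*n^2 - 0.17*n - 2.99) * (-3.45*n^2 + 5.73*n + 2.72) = 2.07*n^4 - 2.8515*n^3 + 7.7094*n^2 - 17.5951*n - 8.1328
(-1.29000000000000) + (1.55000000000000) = 0.260000000000000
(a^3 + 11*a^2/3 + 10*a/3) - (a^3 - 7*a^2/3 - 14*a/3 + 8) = 6*a^2 + 8*a - 8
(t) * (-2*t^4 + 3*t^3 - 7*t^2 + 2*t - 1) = -2*t^5 + 3*t^4 - 7*t^3 + 2*t^2 - t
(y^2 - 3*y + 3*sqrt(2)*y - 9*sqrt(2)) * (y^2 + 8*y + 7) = y^4 + 3*sqrt(2)*y^3 + 5*y^3 - 17*y^2 + 15*sqrt(2)*y^2 - 51*sqrt(2)*y - 21*y - 63*sqrt(2)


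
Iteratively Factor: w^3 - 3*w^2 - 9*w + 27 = (w + 3)*(w^2 - 6*w + 9) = (w - 3)*(w + 3)*(w - 3)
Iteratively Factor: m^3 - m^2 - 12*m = (m + 3)*(m^2 - 4*m) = (m - 4)*(m + 3)*(m)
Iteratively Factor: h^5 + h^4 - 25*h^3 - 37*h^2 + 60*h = (h + 3)*(h^4 - 2*h^3 - 19*h^2 + 20*h) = (h - 1)*(h + 3)*(h^3 - h^2 - 20*h) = (h - 1)*(h + 3)*(h + 4)*(h^2 - 5*h) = h*(h - 1)*(h + 3)*(h + 4)*(h - 5)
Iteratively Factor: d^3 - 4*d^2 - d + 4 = (d - 4)*(d^2 - 1) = (d - 4)*(d + 1)*(d - 1)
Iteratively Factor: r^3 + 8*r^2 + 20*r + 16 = (r + 4)*(r^2 + 4*r + 4) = (r + 2)*(r + 4)*(r + 2)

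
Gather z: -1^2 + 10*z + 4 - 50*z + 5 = 8 - 40*z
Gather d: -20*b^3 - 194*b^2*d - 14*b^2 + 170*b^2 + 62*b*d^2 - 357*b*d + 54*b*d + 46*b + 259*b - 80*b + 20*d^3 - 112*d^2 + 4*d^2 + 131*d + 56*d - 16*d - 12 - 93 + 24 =-20*b^3 + 156*b^2 + 225*b + 20*d^3 + d^2*(62*b - 108) + d*(-194*b^2 - 303*b + 171) - 81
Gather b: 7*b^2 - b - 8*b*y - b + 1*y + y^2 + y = 7*b^2 + b*(-8*y - 2) + y^2 + 2*y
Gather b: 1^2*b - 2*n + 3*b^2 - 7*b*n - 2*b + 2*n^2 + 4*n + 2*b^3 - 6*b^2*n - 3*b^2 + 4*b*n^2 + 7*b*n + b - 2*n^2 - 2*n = 2*b^3 - 6*b^2*n + 4*b*n^2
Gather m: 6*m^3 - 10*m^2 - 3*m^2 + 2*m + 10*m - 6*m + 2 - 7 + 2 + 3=6*m^3 - 13*m^2 + 6*m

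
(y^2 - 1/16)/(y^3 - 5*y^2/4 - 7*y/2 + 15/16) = (4*y + 1)/(4*y^2 - 4*y - 15)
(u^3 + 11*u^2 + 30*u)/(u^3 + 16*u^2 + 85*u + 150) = u/(u + 5)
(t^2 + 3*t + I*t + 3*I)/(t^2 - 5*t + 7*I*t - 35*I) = (t^2 + t*(3 + I) + 3*I)/(t^2 + t*(-5 + 7*I) - 35*I)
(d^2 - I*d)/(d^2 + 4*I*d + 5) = d/(d + 5*I)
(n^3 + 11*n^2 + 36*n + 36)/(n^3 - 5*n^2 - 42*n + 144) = (n^2 + 5*n + 6)/(n^2 - 11*n + 24)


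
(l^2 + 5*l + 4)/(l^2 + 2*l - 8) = (l + 1)/(l - 2)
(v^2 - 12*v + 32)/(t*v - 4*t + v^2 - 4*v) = (v - 8)/(t + v)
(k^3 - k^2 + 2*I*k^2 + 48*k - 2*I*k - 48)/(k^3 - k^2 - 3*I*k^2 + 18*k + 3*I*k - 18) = (k + 8*I)/(k + 3*I)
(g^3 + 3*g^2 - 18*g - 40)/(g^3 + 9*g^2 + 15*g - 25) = (g^2 - 2*g - 8)/(g^2 + 4*g - 5)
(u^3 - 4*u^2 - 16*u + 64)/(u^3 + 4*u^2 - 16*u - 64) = (u - 4)/(u + 4)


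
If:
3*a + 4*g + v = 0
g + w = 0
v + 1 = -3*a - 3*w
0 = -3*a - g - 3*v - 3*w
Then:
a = -1/3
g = 1/7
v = 3/7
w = -1/7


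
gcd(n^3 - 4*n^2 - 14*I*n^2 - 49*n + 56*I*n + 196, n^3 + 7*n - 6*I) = 1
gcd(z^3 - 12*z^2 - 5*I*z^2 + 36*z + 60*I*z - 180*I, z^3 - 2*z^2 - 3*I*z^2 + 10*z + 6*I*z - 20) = z - 5*I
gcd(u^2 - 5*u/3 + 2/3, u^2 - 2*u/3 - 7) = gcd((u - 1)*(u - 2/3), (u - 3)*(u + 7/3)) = 1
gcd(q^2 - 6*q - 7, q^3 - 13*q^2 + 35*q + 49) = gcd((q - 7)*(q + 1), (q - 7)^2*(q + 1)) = q^2 - 6*q - 7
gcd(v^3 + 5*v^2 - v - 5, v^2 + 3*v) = 1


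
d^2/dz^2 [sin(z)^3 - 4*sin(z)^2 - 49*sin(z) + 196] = -9*sin(z)^3 + 16*sin(z)^2 + 55*sin(z) - 8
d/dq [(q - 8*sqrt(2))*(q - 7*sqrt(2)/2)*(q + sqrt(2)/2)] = 3*q^2 - 22*sqrt(2)*q + 89/2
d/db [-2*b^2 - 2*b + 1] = -4*b - 2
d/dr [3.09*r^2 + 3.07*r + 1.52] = 6.18*r + 3.07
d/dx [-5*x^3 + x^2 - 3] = x*(2 - 15*x)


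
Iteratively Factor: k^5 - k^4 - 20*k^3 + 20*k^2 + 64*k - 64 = (k - 1)*(k^4 - 20*k^2 + 64) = (k - 1)*(k + 2)*(k^3 - 2*k^2 - 16*k + 32) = (k - 2)*(k - 1)*(k + 2)*(k^2 - 16) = (k - 4)*(k - 2)*(k - 1)*(k + 2)*(k + 4)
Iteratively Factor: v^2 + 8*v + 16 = (v + 4)*(v + 4)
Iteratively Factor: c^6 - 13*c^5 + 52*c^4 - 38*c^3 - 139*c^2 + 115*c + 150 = (c - 5)*(c^5 - 8*c^4 + 12*c^3 + 22*c^2 - 29*c - 30) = (c - 5)*(c - 2)*(c^4 - 6*c^3 + 22*c + 15) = (c - 5)*(c - 3)*(c - 2)*(c^3 - 3*c^2 - 9*c - 5) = (c - 5)^2*(c - 3)*(c - 2)*(c^2 + 2*c + 1) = (c - 5)^2*(c - 3)*(c - 2)*(c + 1)*(c + 1)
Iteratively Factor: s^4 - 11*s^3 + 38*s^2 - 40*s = (s - 5)*(s^3 - 6*s^2 + 8*s) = s*(s - 5)*(s^2 - 6*s + 8) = s*(s - 5)*(s - 2)*(s - 4)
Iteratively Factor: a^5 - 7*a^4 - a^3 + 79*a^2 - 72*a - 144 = (a - 4)*(a^4 - 3*a^3 - 13*a^2 + 27*a + 36) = (a - 4)*(a + 1)*(a^3 - 4*a^2 - 9*a + 36) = (a - 4)*(a - 3)*(a + 1)*(a^2 - a - 12) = (a - 4)^2*(a - 3)*(a + 1)*(a + 3)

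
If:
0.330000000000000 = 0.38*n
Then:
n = 0.87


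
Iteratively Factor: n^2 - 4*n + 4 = (n - 2)*(n - 2)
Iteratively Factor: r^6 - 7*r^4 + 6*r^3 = (r - 2)*(r^5 + 2*r^4 - 3*r^3) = (r - 2)*(r - 1)*(r^4 + 3*r^3) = (r - 2)*(r - 1)*(r + 3)*(r^3) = r*(r - 2)*(r - 1)*(r + 3)*(r^2) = r^2*(r - 2)*(r - 1)*(r + 3)*(r)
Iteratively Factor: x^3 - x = (x + 1)*(x^2 - x) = (x - 1)*(x + 1)*(x)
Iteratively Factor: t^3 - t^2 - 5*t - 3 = (t + 1)*(t^2 - 2*t - 3) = (t - 3)*(t + 1)*(t + 1)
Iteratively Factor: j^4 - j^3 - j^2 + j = (j - 1)*(j^3 - j) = (j - 1)*(j + 1)*(j^2 - j) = j*(j - 1)*(j + 1)*(j - 1)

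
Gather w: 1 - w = 1 - w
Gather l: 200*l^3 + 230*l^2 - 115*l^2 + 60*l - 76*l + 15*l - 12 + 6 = 200*l^3 + 115*l^2 - l - 6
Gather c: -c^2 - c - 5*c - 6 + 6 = -c^2 - 6*c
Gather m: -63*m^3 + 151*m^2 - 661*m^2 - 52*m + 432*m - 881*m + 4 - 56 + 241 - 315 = -63*m^3 - 510*m^2 - 501*m - 126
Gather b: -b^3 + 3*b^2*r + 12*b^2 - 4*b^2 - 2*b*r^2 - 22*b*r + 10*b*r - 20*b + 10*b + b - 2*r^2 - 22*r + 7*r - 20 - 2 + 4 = -b^3 + b^2*(3*r + 8) + b*(-2*r^2 - 12*r - 9) - 2*r^2 - 15*r - 18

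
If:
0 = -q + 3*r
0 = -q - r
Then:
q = 0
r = 0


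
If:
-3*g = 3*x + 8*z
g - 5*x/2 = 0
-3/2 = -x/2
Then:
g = 15/2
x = 3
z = -63/16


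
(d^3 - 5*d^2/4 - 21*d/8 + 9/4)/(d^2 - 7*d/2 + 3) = (8*d^2 + 6*d - 9)/(4*(2*d - 3))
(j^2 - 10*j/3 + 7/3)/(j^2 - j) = (j - 7/3)/j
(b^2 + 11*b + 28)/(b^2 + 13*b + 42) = (b + 4)/(b + 6)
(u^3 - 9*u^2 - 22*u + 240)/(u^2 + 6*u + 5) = (u^2 - 14*u + 48)/(u + 1)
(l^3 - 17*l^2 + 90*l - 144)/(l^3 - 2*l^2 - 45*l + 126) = (l - 8)/(l + 7)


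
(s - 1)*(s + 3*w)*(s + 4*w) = s^3 + 7*s^2*w - s^2 + 12*s*w^2 - 7*s*w - 12*w^2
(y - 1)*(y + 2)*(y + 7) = y^3 + 8*y^2 + 5*y - 14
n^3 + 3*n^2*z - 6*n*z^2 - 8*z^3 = (n - 2*z)*(n + z)*(n + 4*z)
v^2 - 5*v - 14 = (v - 7)*(v + 2)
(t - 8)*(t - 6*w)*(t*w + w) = t^3*w - 6*t^2*w^2 - 7*t^2*w + 42*t*w^2 - 8*t*w + 48*w^2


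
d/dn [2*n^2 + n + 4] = 4*n + 1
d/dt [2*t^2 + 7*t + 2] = 4*t + 7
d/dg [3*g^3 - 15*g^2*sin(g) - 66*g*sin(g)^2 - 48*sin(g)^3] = -15*g^2*cos(g) + 9*g^2 - 30*g*sin(g) - 66*g*sin(2*g) - 144*sin(g)^2*cos(g) - 66*sin(g)^2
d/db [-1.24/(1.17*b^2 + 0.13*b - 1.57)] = (2.9016*b + 0.1612)/(1.17*b^2 + 0.13*b - 1.57)^2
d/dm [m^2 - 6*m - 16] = 2*m - 6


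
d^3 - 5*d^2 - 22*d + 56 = (d - 7)*(d - 2)*(d + 4)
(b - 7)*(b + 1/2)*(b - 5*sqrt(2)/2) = b^3 - 13*b^2/2 - 5*sqrt(2)*b^2/2 - 7*b/2 + 65*sqrt(2)*b/4 + 35*sqrt(2)/4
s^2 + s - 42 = (s - 6)*(s + 7)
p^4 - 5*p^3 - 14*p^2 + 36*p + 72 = (p - 6)*(p - 3)*(p + 2)^2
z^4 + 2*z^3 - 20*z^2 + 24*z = z*(z - 2)^2*(z + 6)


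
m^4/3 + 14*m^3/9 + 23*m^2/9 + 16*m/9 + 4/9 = (m/3 + 1/3)*(m + 2/3)*(m + 1)*(m + 2)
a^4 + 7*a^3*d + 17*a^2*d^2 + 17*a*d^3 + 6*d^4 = (a + d)^2*(a + 2*d)*(a + 3*d)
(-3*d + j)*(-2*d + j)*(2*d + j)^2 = 24*d^4 + 4*d^3*j - 10*d^2*j^2 - d*j^3 + j^4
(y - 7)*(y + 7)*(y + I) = y^3 + I*y^2 - 49*y - 49*I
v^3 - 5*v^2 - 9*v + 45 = (v - 5)*(v - 3)*(v + 3)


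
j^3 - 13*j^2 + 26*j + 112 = (j - 8)*(j - 7)*(j + 2)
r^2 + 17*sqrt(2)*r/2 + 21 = (r + 3*sqrt(2)/2)*(r + 7*sqrt(2))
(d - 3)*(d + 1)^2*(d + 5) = d^4 + 4*d^3 - 10*d^2 - 28*d - 15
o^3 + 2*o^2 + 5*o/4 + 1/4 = (o + 1/2)^2*(o + 1)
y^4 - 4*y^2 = y^2*(y - 2)*(y + 2)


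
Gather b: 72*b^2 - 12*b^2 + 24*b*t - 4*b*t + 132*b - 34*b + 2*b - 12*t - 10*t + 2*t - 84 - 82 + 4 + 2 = 60*b^2 + b*(20*t + 100) - 20*t - 160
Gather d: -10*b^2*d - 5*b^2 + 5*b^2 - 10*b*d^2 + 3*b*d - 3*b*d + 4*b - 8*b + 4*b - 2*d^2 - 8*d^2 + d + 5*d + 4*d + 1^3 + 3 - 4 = d^2*(-10*b - 10) + d*(10 - 10*b^2)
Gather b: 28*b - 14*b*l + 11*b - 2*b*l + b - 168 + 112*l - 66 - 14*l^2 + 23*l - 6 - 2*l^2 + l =b*(40 - 16*l) - 16*l^2 + 136*l - 240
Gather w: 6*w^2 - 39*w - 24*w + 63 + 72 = 6*w^2 - 63*w + 135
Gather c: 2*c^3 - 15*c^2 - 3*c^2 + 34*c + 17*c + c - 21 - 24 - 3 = 2*c^3 - 18*c^2 + 52*c - 48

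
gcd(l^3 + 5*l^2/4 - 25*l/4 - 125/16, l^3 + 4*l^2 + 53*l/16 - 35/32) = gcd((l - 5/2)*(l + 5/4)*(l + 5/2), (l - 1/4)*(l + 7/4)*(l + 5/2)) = l + 5/2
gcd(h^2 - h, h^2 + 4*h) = h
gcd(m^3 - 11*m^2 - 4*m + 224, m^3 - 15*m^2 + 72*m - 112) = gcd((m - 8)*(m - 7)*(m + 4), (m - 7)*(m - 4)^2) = m - 7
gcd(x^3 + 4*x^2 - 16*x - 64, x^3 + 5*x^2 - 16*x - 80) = x^2 - 16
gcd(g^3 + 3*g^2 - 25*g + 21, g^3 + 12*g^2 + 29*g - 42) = g^2 + 6*g - 7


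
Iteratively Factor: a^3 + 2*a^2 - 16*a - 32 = (a - 4)*(a^2 + 6*a + 8) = (a - 4)*(a + 4)*(a + 2)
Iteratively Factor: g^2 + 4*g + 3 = (g + 3)*(g + 1)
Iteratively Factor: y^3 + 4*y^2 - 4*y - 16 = (y - 2)*(y^2 + 6*y + 8) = (y - 2)*(y + 4)*(y + 2)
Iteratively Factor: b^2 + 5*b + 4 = (b + 4)*(b + 1)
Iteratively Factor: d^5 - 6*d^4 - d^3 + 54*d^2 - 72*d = (d - 4)*(d^4 - 2*d^3 - 9*d^2 + 18*d) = (d - 4)*(d + 3)*(d^3 - 5*d^2 + 6*d) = (d - 4)*(d - 2)*(d + 3)*(d^2 - 3*d) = (d - 4)*(d - 3)*(d - 2)*(d + 3)*(d)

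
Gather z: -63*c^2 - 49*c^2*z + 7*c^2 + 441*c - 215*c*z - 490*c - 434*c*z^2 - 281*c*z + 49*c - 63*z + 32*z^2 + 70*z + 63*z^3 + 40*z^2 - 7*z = -56*c^2 + 63*z^3 + z^2*(72 - 434*c) + z*(-49*c^2 - 496*c)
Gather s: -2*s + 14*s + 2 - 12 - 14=12*s - 24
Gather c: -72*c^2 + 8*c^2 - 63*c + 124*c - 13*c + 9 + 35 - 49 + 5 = -64*c^2 + 48*c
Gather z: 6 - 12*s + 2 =8 - 12*s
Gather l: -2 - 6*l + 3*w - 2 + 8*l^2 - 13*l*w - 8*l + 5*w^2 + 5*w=8*l^2 + l*(-13*w - 14) + 5*w^2 + 8*w - 4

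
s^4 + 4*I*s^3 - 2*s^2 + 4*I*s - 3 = (s - I)*(s + I)^2*(s + 3*I)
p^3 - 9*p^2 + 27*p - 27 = (p - 3)^3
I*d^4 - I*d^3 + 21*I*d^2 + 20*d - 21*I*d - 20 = (d - 4*I)*(d - I)*(d + 5*I)*(I*d - I)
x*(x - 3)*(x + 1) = x^3 - 2*x^2 - 3*x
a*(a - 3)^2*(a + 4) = a^4 - 2*a^3 - 15*a^2 + 36*a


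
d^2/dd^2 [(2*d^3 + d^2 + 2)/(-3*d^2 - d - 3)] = 2*(19*d^3 - 45*d^2 - 72*d + 7)/(27*d^6 + 27*d^5 + 90*d^4 + 55*d^3 + 90*d^2 + 27*d + 27)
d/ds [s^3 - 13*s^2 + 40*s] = 3*s^2 - 26*s + 40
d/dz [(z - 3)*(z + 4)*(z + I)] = 3*z^2 + 2*z*(1 + I) - 12 + I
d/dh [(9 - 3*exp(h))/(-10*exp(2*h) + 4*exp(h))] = 3*(-5*exp(2*h) + 30*exp(h) - 6)*exp(-h)/(2*(25*exp(2*h) - 20*exp(h) + 4))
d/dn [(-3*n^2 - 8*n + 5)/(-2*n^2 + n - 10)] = (-19*n^2 + 80*n + 75)/(4*n^4 - 4*n^3 + 41*n^2 - 20*n + 100)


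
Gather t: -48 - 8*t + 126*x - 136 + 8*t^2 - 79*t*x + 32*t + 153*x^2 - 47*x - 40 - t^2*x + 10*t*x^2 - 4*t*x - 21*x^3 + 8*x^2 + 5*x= t^2*(8 - x) + t*(10*x^2 - 83*x + 24) - 21*x^3 + 161*x^2 + 84*x - 224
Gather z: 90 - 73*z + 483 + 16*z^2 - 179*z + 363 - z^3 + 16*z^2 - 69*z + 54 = -z^3 + 32*z^2 - 321*z + 990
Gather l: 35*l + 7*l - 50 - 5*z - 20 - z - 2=42*l - 6*z - 72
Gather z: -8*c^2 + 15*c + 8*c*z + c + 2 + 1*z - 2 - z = -8*c^2 + 8*c*z + 16*c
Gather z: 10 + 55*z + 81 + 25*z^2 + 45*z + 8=25*z^2 + 100*z + 99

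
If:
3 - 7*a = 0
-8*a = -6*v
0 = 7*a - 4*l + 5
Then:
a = 3/7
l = 2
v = 4/7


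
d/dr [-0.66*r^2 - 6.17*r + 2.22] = -1.32*r - 6.17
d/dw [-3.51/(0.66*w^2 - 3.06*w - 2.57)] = (4.6332*w - 10.7406)/(-0.66*w^2 + 3.06*w + 2.57)^2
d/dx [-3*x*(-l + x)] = 3*l - 6*x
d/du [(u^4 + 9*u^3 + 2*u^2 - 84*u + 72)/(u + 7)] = (3*u^4 + 46*u^3 + 191*u^2 + 28*u - 660)/(u^2 + 14*u + 49)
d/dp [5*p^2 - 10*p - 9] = 10*p - 10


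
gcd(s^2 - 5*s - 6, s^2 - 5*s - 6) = s^2 - 5*s - 6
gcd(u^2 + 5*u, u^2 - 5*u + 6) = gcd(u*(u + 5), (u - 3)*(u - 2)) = 1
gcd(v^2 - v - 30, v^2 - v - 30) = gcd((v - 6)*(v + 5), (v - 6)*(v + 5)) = v^2 - v - 30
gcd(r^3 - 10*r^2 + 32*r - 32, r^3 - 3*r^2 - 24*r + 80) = r^2 - 8*r + 16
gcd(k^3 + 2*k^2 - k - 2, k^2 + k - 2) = k^2 + k - 2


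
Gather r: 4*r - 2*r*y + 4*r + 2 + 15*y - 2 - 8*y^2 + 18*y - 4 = r*(8 - 2*y) - 8*y^2 + 33*y - 4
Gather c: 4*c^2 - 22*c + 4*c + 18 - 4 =4*c^2 - 18*c + 14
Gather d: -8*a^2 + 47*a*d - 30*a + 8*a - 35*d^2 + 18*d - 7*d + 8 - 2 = -8*a^2 - 22*a - 35*d^2 + d*(47*a + 11) + 6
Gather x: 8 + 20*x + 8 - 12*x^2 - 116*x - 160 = -12*x^2 - 96*x - 144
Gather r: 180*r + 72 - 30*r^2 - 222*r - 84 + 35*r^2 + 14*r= 5*r^2 - 28*r - 12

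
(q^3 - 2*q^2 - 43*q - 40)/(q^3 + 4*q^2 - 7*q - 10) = (q - 8)/(q - 2)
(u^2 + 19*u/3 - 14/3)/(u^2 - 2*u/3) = (u + 7)/u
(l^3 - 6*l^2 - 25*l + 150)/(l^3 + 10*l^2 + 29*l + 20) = (l^2 - 11*l + 30)/(l^2 + 5*l + 4)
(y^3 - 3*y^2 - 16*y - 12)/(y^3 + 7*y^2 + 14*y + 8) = (y - 6)/(y + 4)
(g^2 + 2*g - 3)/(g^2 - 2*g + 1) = (g + 3)/(g - 1)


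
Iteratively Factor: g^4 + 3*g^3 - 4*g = (g - 1)*(g^3 + 4*g^2 + 4*g) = (g - 1)*(g + 2)*(g^2 + 2*g) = (g - 1)*(g + 2)^2*(g)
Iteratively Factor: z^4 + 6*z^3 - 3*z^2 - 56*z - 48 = (z - 3)*(z^3 + 9*z^2 + 24*z + 16) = (z - 3)*(z + 4)*(z^2 + 5*z + 4) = (z - 3)*(z + 4)^2*(z + 1)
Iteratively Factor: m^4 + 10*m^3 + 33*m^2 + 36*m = (m + 3)*(m^3 + 7*m^2 + 12*m) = m*(m + 3)*(m^2 + 7*m + 12) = m*(m + 3)^2*(m + 4)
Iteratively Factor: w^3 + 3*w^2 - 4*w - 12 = (w + 3)*(w^2 - 4) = (w - 2)*(w + 3)*(w + 2)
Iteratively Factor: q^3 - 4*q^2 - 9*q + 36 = (q - 3)*(q^2 - q - 12) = (q - 3)*(q + 3)*(q - 4)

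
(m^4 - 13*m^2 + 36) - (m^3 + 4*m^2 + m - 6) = m^4 - m^3 - 17*m^2 - m + 42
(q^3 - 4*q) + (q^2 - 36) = q^3 + q^2 - 4*q - 36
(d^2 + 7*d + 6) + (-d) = d^2 + 6*d + 6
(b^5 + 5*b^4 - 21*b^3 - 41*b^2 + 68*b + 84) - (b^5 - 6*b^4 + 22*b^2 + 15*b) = 11*b^4 - 21*b^3 - 63*b^2 + 53*b + 84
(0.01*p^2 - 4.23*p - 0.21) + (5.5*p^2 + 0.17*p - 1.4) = 5.51*p^2 - 4.06*p - 1.61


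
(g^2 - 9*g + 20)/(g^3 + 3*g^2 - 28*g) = (g - 5)/(g*(g + 7))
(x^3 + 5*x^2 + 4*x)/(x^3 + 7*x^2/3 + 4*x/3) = 3*(x + 4)/(3*x + 4)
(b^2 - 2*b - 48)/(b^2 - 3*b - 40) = (b + 6)/(b + 5)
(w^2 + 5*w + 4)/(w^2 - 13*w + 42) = (w^2 + 5*w + 4)/(w^2 - 13*w + 42)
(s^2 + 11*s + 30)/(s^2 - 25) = (s + 6)/(s - 5)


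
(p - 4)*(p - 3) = p^2 - 7*p + 12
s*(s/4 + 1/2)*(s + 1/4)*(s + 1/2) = s^4/4 + 11*s^3/16 + 13*s^2/32 + s/16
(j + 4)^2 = j^2 + 8*j + 16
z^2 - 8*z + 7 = (z - 7)*(z - 1)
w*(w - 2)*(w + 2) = w^3 - 4*w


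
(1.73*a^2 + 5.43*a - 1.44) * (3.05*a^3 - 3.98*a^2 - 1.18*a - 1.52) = 5.2765*a^5 + 9.6761*a^4 - 28.0448*a^3 - 3.3058*a^2 - 6.5544*a + 2.1888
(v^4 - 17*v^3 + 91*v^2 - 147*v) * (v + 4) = v^5 - 13*v^4 + 23*v^3 + 217*v^2 - 588*v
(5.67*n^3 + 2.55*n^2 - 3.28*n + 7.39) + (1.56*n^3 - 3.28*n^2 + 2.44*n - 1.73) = 7.23*n^3 - 0.73*n^2 - 0.84*n + 5.66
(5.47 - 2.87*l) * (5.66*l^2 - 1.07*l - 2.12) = -16.2442*l^3 + 34.0311*l^2 + 0.2315*l - 11.5964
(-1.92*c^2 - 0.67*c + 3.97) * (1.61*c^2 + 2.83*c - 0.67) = -3.0912*c^4 - 6.5123*c^3 + 5.782*c^2 + 11.684*c - 2.6599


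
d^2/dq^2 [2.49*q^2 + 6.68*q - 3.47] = 4.98000000000000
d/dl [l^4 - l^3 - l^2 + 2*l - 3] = 4*l^3 - 3*l^2 - 2*l + 2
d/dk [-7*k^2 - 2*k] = -14*k - 2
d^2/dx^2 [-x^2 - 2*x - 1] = -2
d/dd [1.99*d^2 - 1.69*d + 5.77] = 3.98*d - 1.69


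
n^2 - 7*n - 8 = (n - 8)*(n + 1)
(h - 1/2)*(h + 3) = h^2 + 5*h/2 - 3/2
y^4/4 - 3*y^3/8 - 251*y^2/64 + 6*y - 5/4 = (y/4 + 1)*(y - 4)*(y - 5/4)*(y - 1/4)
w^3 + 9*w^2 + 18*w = w*(w + 3)*(w + 6)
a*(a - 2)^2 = a^3 - 4*a^2 + 4*a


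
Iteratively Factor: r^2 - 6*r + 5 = (r - 1)*(r - 5)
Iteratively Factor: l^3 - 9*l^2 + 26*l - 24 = (l - 2)*(l^2 - 7*l + 12) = (l - 4)*(l - 2)*(l - 3)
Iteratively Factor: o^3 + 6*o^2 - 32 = (o + 4)*(o^2 + 2*o - 8) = (o - 2)*(o + 4)*(o + 4)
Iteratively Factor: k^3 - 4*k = (k)*(k^2 - 4) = k*(k - 2)*(k + 2)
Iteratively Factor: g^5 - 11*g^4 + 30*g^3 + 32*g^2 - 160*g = (g - 4)*(g^4 - 7*g^3 + 2*g^2 + 40*g) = g*(g - 4)*(g^3 - 7*g^2 + 2*g + 40) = g*(g - 5)*(g - 4)*(g^2 - 2*g - 8) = g*(g - 5)*(g - 4)^2*(g + 2)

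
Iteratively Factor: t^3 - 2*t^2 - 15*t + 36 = (t - 3)*(t^2 + t - 12) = (t - 3)*(t + 4)*(t - 3)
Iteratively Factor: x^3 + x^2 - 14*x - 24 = (x + 3)*(x^2 - 2*x - 8) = (x + 2)*(x + 3)*(x - 4)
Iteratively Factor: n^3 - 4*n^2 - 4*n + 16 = (n - 2)*(n^2 - 2*n - 8) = (n - 2)*(n + 2)*(n - 4)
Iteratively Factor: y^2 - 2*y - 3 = (y - 3)*(y + 1)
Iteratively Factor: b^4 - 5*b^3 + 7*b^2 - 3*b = (b)*(b^3 - 5*b^2 + 7*b - 3) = b*(b - 1)*(b^2 - 4*b + 3) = b*(b - 3)*(b - 1)*(b - 1)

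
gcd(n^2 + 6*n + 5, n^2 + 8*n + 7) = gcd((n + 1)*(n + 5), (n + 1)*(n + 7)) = n + 1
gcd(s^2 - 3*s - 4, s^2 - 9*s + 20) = s - 4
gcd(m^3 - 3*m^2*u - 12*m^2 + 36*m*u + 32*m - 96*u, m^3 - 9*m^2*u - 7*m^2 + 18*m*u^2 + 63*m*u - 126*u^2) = -m + 3*u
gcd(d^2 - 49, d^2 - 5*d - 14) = d - 7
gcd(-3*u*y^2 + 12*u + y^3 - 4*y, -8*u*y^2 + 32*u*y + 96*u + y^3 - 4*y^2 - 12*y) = y + 2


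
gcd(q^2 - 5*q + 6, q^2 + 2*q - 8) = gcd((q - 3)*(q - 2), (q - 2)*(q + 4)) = q - 2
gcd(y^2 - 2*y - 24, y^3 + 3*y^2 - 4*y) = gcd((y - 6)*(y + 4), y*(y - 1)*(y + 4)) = y + 4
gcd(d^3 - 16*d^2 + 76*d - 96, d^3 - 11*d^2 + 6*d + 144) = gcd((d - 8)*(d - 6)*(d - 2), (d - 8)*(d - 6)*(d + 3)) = d^2 - 14*d + 48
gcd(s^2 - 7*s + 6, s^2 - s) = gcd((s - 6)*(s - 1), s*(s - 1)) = s - 1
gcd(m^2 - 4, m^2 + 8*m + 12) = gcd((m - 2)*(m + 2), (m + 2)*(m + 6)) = m + 2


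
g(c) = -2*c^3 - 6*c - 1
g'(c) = -6*c^2 - 6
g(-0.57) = 2.79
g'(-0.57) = -7.95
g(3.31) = -93.39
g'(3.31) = -71.74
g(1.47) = -16.17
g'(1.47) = -18.97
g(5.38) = -344.72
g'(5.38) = -179.67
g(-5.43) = 351.79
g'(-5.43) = -182.91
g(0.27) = -2.66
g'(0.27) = -6.44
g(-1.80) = 21.46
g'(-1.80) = -25.44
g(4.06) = -159.21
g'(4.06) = -104.90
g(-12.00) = 3527.00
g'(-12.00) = -870.00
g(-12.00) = 3527.00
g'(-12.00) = -870.00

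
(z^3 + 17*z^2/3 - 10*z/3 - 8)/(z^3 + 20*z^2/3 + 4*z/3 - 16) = (z + 1)/(z + 2)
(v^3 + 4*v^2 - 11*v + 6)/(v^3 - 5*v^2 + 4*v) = (v^2 + 5*v - 6)/(v*(v - 4))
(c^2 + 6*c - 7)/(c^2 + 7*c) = (c - 1)/c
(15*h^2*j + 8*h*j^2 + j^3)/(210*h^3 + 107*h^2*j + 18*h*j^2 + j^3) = j*(3*h + j)/(42*h^2 + 13*h*j + j^2)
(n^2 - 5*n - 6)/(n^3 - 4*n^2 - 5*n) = (n - 6)/(n*(n - 5))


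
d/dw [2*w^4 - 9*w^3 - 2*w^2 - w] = 8*w^3 - 27*w^2 - 4*w - 1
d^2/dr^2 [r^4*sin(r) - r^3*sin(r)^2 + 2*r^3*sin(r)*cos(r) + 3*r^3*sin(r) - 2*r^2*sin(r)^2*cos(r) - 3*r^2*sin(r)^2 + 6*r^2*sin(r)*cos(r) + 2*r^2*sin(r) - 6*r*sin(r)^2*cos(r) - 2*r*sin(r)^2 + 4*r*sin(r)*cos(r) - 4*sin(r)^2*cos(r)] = -r^4*sin(r) - 3*r^3*sin(r) - 4*r^3*sin(2*r) + 8*r^3*cos(r) - 2*r^3*cos(2*r) + 10*r^2*sin(r) - 18*r^2*sin(2*r) + 37*r^2*cos(r)/2 + 6*r^2*cos(2*r) - 9*r^2*cos(3*r)/2 + 20*r*sin(r) - 14*r*sin(2*r) - 6*r*sin(3*r) + 19*r*cos(r)/2 + 23*r*cos(2*r) - 27*r*cos(3*r)/2 - 3*r + 7*sin(r) + 2*sin(2*r) - 9*sin(3*r) + 11*cos(2*r) - 8*cos(3*r) - 3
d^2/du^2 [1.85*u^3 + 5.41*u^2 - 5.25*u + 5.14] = 11.1*u + 10.82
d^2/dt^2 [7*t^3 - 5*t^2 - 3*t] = 42*t - 10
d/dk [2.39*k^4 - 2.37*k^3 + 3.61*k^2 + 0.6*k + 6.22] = 9.56*k^3 - 7.11*k^2 + 7.22*k + 0.6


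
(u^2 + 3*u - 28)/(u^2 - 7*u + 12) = (u + 7)/(u - 3)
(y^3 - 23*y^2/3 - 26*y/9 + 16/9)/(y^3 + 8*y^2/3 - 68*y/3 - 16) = (3*y^2 - 25*y + 8)/(3*(y^2 + 2*y - 24))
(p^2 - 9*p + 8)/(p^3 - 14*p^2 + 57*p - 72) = (p - 1)/(p^2 - 6*p + 9)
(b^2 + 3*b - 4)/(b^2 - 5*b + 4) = (b + 4)/(b - 4)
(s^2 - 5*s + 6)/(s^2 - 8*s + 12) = (s - 3)/(s - 6)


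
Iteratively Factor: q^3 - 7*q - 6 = (q - 3)*(q^2 + 3*q + 2) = (q - 3)*(q + 2)*(q + 1)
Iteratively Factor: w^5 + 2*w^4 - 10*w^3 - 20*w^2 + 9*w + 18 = (w + 3)*(w^4 - w^3 - 7*w^2 + w + 6) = (w + 1)*(w + 3)*(w^3 - 2*w^2 - 5*w + 6) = (w + 1)*(w + 2)*(w + 3)*(w^2 - 4*w + 3) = (w - 1)*(w + 1)*(w + 2)*(w + 3)*(w - 3)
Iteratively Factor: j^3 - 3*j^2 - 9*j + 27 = (j + 3)*(j^2 - 6*j + 9) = (j - 3)*(j + 3)*(j - 3)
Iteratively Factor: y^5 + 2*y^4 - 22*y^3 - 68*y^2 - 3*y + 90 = (y + 2)*(y^4 - 22*y^2 - 24*y + 45) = (y - 1)*(y + 2)*(y^3 + y^2 - 21*y - 45) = (y - 1)*(y + 2)*(y + 3)*(y^2 - 2*y - 15) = (y - 5)*(y - 1)*(y + 2)*(y + 3)*(y + 3)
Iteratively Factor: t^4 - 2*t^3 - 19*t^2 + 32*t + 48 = (t - 3)*(t^3 + t^2 - 16*t - 16) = (t - 3)*(t + 4)*(t^2 - 3*t - 4) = (t - 3)*(t + 1)*(t + 4)*(t - 4)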